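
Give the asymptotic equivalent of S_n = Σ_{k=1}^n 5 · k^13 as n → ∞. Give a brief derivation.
S_n ~ 5 · n^14 / 14

By integral comparison (Euler-Maclaurin), Σ_{k=1}^n 5 · k^13 = 5 · ∫_0^n x^13 dx + O(n^13) = 5 · n^14/14 + O(n^13). (Equivalently, Faulhaber's formula gives the same leading term.)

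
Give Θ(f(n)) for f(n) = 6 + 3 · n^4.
f(n) ∈ Θ(n^4)

Compare the terms by growth order. For large n, n^a · (log n)^b dominates n^a' · (log n)^b' iff a > a', or (a = a' and b > b'). Ranking the 2 terms shows the dominant one is 3 · n^4. Hence f(n) ∈ Θ(n^4).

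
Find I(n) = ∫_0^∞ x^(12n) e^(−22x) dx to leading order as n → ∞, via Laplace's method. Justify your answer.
I(n) ~ (sqrt(2π·12n) / 22) · (12n/(22e))^(12n)

Write the integrand as exp(12n ln x − 22x) and set f(x) = 12n ln x − 22x. Then f'(x) = 12n/x − 22 = 0 at x* = 12n/22, and f''(x*) = −12n/x*^2 = −22^2/(12n). Laplace's method (interior maximum) gives
  I(n) ~ e^(f(x*)) · sqrt(2π / |f''(x*)|)
        = exp(12n ln(12n/22) − 12n) · sqrt(2π · 12n / 22^2)
        = (12n/22)^(12n) e^(−12n) · sqrt(2π·12n) / 22
        = (sqrt(2π·12n) / 22) · (12n/(22e))^(12n).
This matches Γ(12n+1)/22^(12n+1) with Stirling applied to Γ.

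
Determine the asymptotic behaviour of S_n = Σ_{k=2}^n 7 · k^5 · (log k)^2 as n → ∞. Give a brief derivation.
S_n ~ 7 · n^6 · (log n)^2 / 6

By integral comparison, S_n = ∫_1^n 7 · x^5 · (log x)^2 dx + O(n^5 · (log n)^2). For the integral, the leading term of ∫_1^n x^5 (log x)^2 dx is n^6/6 · (log n)^2 (by repeated integration by parts; each step lowers the log-exponent and produces a relatively O(1/log n) correction). Hence S_n ~ 7 · n^6 · (log n)^2 / 6.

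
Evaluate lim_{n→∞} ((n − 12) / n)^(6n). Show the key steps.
lim = e^(−72)

Rewrite as (1 − 12/n)^(6n). By the standard limit (1 + x/n)^n → e^x, we have (1 − 12/n)^n → e^(−12), and raising to the 6th power gives e^(−72).
More precisely, ln[(1 − 12/n)^(6n)] = 6n · ln(1 − 12/n) = 6n · (-12/n + O(1/n^2)) = -72 + O(1/n) → -72.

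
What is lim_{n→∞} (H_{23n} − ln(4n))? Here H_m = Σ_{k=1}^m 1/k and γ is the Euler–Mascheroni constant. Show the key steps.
lim = ln(23/4) + γ

By Euler-Maclaurin, H_m = ln m + γ + O(1/m). So
  H_{23n} − ln(4n) = ln(23n) + γ − ln(4n) + O(1/n)
                       = ln(23/4) + γ + O(1/n).
Hence the limit is ln(23/4) + γ.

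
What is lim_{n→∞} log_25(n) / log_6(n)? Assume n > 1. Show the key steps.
lim = ln(6) / ln(25) = log_25(6)

Change of base: log_25(n) = ln n / ln 25 and log_6(n) = ln n / ln 6. The ratio is (ln n / ln 25) · (ln 6 / ln n) = ln 6 / ln 25, a constant independent of n. So the limit is ln 6 / ln 25 = log_25(6).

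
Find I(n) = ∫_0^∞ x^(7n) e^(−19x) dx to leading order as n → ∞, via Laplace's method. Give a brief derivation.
I(n) ~ (sqrt(2π·7n) / 19) · (7n/(19e))^(7n)

Write the integrand as exp(7n ln x − 19x) and set f(x) = 7n ln x − 19x. Then f'(x) = 7n/x − 19 = 0 at x* = 7n/19, and f''(x*) = −7n/x*^2 = −19^2/(7n). Laplace's method (interior maximum) gives
  I(n) ~ e^(f(x*)) · sqrt(2π / |f''(x*)|)
        = exp(7n ln(7n/19) − 7n) · sqrt(2π · 7n / 19^2)
        = (7n/19)^(7n) e^(−7n) · sqrt(2π·7n) / 19
        = (sqrt(2π·7n) / 19) · (7n/(19e))^(7n).
This matches Γ(7n+1)/19^(7n+1) with Stirling applied to Γ.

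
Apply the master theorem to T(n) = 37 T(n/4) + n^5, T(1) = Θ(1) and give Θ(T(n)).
T(n) = Θ(n^5)

log_4 37 ≈ 2.605. f(n) = n^5 dominates n^(log_4 37) since 5 > 2.605, and the regularity condition a·f(n/b) = 37·(n/4)^5 = (37/1024)·n^5 ≤ c·f(n) holds with c = 37/1024 ≈ 0.0361 < 1. So this is Case 3: T(n) = Θ(f(n)) = Θ(n^5).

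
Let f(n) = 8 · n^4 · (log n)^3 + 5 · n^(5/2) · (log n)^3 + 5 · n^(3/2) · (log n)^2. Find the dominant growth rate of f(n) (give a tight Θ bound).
f(n) ∈ Θ(n^4 · (log n)^3)

Compare the terms by growth order. For large n, n^a · (log n)^b dominates n^a' · (log n)^b' iff a > a', or (a = a' and b > b'). Ranking the 3 terms shows the dominant one is 8 · n^4 · (log n)^3. Hence f(n) ∈ Θ(n^4 · (log n)^3).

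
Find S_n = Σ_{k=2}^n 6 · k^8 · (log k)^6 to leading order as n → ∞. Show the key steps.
S_n ~ 2 · n^9 · (log n)^6 / 3

By integral comparison, S_n = ∫_1^n 6 · x^8 · (log x)^6 dx + O(n^8 · (log n)^6). For the integral, the leading term of ∫_1^n x^8 (log x)^6 dx is n^9/9 · (log n)^6 (by repeated integration by parts; each step lowers the log-exponent and produces a relatively O(1/log n) correction). Hence S_n ~ 2 · n^9 · (log n)^6 / 3.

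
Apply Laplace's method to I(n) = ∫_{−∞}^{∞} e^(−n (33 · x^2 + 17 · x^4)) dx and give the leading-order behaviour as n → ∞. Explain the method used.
I(n) ~ sqrt(π/(33n))

φ(x) = 33 · x^2 + 17 · x^4 has its unique global minimum at x* = 0 (since φ'(x) = 66x + 68x^3 = 0 only at x = 0 for real x with both coefficients positive, and φ → ∞ as |x| → ∞). At x* = 0, φ(0) = 0 and φ''(0) = 66. Laplace's method then gives
  I(n) ~ sqrt(2π / (n · φ''(0))) · e^(−n φ(0)) = sqrt(2π / (66n)) = sqrt(π/(33n)).
The 17 · x^4 term contributes only at subleading order (an O(1/n) relative correction).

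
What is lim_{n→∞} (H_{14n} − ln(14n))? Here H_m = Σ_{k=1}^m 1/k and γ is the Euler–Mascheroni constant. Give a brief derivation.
lim = γ

By Euler-Maclaurin, H_m = ln m + γ + O(1/m). So
  H_{14n} − ln(14n) = ln(14n) + γ − ln(14n) + O(1/n)
                       = ln(14/14) + γ + O(1/n).
Hence the limit is γ (since ln 1 = 0).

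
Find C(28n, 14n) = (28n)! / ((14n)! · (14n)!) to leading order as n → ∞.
C(28n, 14n) ~ (4)^(14n) · sqrt(1/(π·14n))

Write N = 14n. Apply Stirling to each factorial:
  (2N)! ~ sqrt(2π·2N) · (2N/e)^(2N),
  N! ~ sqrt(2π N) · (N/e)^N,
  (1N)! ~ sqrt(2π·1N) · (1N/e)^(1N).
The exponential factors combine to (2N)^(2N) / (N^N · (1N)^(1N)) = 2^(2N)/1^(1N) = (2^2/1^1)^N = (4)^N.
The square-root prefactors combine to sqrt(2π·2N) / (sqrt(2π N)·sqrt(2π·1N)) = sqrt(2 / (2π·1·N)) = sqrt(1/(π·14n)).
Substituting N = 14n: C(28n, 14n) ~ (4)^(14n) · sqrt(1/(π·14n)).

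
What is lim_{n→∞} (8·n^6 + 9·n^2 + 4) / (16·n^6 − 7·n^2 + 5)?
lim = 8/16 = 1/2

For large n the leading n^6 terms dominate both numerator and denominator. Dividing top and bottom by n^6, every other term tends to 0, leaving 8/16 = 1/2.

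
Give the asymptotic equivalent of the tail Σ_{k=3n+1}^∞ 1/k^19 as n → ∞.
Σ_{k>3n} 1/k^19 ~ 1/(18 · (3n)^18)

Compare to the integral: ∫_{3n}^∞ x^(−19) dx = [−x^(−18)/18]_{3n}^∞ = 1/((19−1)·(3n)^18). Euler-Maclaurin then gives
  Σ_{k>3n} 1/k^19 = ∫_{3n}^∞ dx/x^19 − 1/(2·(3n)^19) + O(1/(3n)^20).
(Equivalently this is ζ(19) − Σ_{k≤3n} 1/k^19.)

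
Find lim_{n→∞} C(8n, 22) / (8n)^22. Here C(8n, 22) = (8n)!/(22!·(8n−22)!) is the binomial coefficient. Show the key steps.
lim = 1/22! = 1/1124000727777607680000

With N = 8n → ∞: C(N, 22) / N^22 = [N(N−1)…(N−21)] / (22! · N^22) = (1/22!) · 1 · (1 − 1/(8n)) · … · (1 − 21/(8n)). Each factor → 1 as N → ∞, so the limit is 1/22! = 1/1124000727777607680000.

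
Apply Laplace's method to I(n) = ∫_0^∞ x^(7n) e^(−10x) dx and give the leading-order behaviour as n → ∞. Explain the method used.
I(n) ~ (sqrt(2π·7n) / 10) · (7n/(10e))^(7n)

Write the integrand as exp(7n ln x − 10x) and set f(x) = 7n ln x − 10x. Then f'(x) = 7n/x − 10 = 0 at x* = 7n/10, and f''(x*) = −7n/x*^2 = −10^2/(7n). Laplace's method (interior maximum) gives
  I(n) ~ e^(f(x*)) · sqrt(2π / |f''(x*)|)
        = exp(7n ln(7n/10) − 7n) · sqrt(2π · 7n / 10^2)
        = (7n/10)^(7n) e^(−7n) · sqrt(2π·7n) / 10
        = (sqrt(2π·7n) / 10) · (7n/(10e))^(7n).
This matches Γ(7n+1)/10^(7n+1) with Stirling applied to Γ.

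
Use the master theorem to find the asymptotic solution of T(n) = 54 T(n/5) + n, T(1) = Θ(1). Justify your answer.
T(n) = Θ(n^(log_5 54))

Master theorem: compare f(n) = n to n^(log_5 54) where log_5 54 ≈ 2.478. Since 1 < log_5 54, we have f(n) = O(n^(log_5 54 − ε)) for some ε > 0 — Case 1. Hence T(n) = Θ(n^(log_5 54)).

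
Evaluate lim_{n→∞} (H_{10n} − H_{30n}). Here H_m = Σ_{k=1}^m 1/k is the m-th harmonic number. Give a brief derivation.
lim = ln(10/30) = −ln 3

Euler-Maclaurin gives H_m = ln m + γ + 1/(2m) + O(1/m^2). The γ and O(1/m) terms cancel in the difference:
  H_{10n} − H_{30n} = ln(10n) − ln(30n) + O(1/n) = ln(10/30) + O(1/n).
Hence the limit is ln(10/30) = −ln 3.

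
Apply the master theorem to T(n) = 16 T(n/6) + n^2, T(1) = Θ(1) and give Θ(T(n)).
T(n) = Θ(n^2)

log_6 16 ≈ 1.547. f(n) = n^2 dominates n^(log_6 16) since 2 > 1.547, and the regularity condition a·f(n/b) = 16·(n/6)^2 = (16/36)·n^2 ≤ c·f(n) holds with c = 16/36 ≈ 0.444 < 1. So this is Case 3: T(n) = Θ(f(n)) = Θ(n^2).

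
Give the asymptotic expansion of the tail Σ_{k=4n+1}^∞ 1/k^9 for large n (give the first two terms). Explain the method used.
Σ_{k>4n} 1/k^9 = 1/(8 · (4n)^8) − 1/(2 · (4n)^9) + O(1/(4n)^10)

Compare to the integral: ∫_{4n}^∞ x^(−9) dx = [−x^(−8)/8]_{4n}^∞ = 1/((9−1)·(4n)^8). The Euler-Maclaurin correction adds −f(4n)/2 = −1/(2·(4n)^9). Euler-Maclaurin then gives
  Σ_{k>4n} 1/k^9 = ∫_{4n}^∞ dx/x^9 − 1/(2·(4n)^9) + O(1/(4n)^10).
(Equivalently this is ζ(9) − Σ_{k≤4n} 1/k^9.)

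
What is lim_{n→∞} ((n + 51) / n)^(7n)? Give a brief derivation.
lim = e^357

Rewrite as (1 + 51/n)^(7n). By the standard limit (1 + x/n)^n → e^x, we have (1 + 51/n)^n → e^51, and raising to the 7th power gives e^357.
More precisely, ln[(1 + 51/n)^(7n)] = 7n · ln(1 + 51/n) = 7n · (51/n + O(1/n^2)) = 357 + O(1/n) → 357.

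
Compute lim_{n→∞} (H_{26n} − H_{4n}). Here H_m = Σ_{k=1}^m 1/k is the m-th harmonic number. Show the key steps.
lim = ln(26/4) = ln(13/2)

Euler-Maclaurin gives H_m = ln m + γ + 1/(2m) + O(1/m^2). The γ and O(1/m) terms cancel in the difference:
  H_{26n} − H_{4n} = ln(26n) − ln(4n) + O(1/n) = ln(26/4) + O(1/n).
Hence the limit is ln(26/4) = ln(13/2).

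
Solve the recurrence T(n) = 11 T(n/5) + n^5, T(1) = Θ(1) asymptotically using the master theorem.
T(n) = Θ(n^5)

log_5 11 ≈ 1.490. f(n) = n^5 dominates n^(log_5 11) since 5 > 1.490, and the regularity condition a·f(n/b) = 11·(n/5)^5 = (11/3125)·n^5 ≤ c·f(n) holds with c = 11/3125 ≈ 0.00352 < 1. So this is Case 3: T(n) = Θ(f(n)) = Θ(n^5).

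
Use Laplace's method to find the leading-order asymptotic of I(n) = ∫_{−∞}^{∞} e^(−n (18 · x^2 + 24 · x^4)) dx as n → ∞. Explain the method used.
I(n) ~ sqrt(π/(18n))

φ(x) = 18 · x^2 + 24 · x^4 has its unique global minimum at x* = 0 (since φ'(x) = 36x + 96x^3 = 0 only at x = 0 for real x with both coefficients positive, and φ → ∞ as |x| → ∞). At x* = 0, φ(0) = 0 and φ''(0) = 36. Laplace's method then gives
  I(n) ~ sqrt(2π / (n · φ''(0))) · e^(−n φ(0)) = sqrt(2π / (36n)) = sqrt(π/(18n)).
The 24 · x^4 term contributes only at subleading order (an O(1/n) relative correction).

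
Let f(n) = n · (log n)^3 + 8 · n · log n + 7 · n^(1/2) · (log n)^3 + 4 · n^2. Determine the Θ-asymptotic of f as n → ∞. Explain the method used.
f(n) ∈ Θ(n^2)

Compare the terms by growth order. For large n, n^a · (log n)^b dominates n^a' · (log n)^b' iff a > a', or (a = a' and b > b'). Ranking the 4 terms shows the dominant one is 4 · n^2. Hence f(n) ∈ Θ(n^2).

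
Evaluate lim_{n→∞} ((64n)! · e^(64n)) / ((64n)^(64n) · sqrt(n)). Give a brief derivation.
lim = sqrt(2π·64)

Stirling: (64n)! ~ sqrt(2π·64n) · (64n/e)^(64n). Hence
  (64n)! · e^(64n) / (64n)^(64n) ~ sqrt(2π·64n).
Dividing by sqrt(n): sqrt(2π·64n) / sqrt(n) = sqrt(2π·64) · n^((1−1)/2), so the limit is sqrt(2π·64).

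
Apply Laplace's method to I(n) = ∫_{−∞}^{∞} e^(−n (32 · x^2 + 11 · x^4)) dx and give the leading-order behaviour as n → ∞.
I(n) ~ sqrt(π/(32n))

φ(x) = 32 · x^2 + 11 · x^4 has its unique global minimum at x* = 0 (since φ'(x) = 64x + 44x^3 = 0 only at x = 0 for real x with both coefficients positive, and φ → ∞ as |x| → ∞). At x* = 0, φ(0) = 0 and φ''(0) = 64. Laplace's method then gives
  I(n) ~ sqrt(2π / (n · φ''(0))) · e^(−n φ(0)) = sqrt(2π / (64n)) = sqrt(π/(32n)).
The 11 · x^4 term contributes only at subleading order (an O(1/n) relative correction).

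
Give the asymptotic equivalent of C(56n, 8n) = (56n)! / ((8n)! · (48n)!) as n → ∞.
C(56n, 8n) ~ (823543/46656)^(8n) · sqrt(7/(12π·8n))

Write N = 8n. Apply Stirling to each factorial:
  (7N)! ~ sqrt(2π·7N) · (7N/e)^(7N),
  N! ~ sqrt(2π N) · (N/e)^N,
  (6N)! ~ sqrt(2π·6N) · (6N/e)^(6N).
The exponential factors combine to (7N)^(7N) / (N^N · (6N)^(6N)) = 7^(7N)/6^(6N) = (7^7/6^6)^N = (823543/46656)^N.
The square-root prefactors combine to sqrt(2π·7N) / (sqrt(2π N)·sqrt(2π·6N)) = sqrt(7 / (2π·6·N)) = sqrt(7/(12π·8n)).
Substituting N = 8n: C(56n, 8n) ~ (823543/46656)^(8n) · sqrt(7/(12π·8n)).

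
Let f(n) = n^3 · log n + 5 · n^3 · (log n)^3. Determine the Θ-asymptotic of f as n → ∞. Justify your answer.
f(n) ∈ Θ(n^3 · (log n)^3)

Compare the terms by growth order. For large n, n^a · (log n)^b dominates n^a' · (log n)^b' iff a > a', or (a = a' and b > b'). Ranking the 2 terms shows the dominant one is 5 · n^3 · (log n)^3. Hence f(n) ∈ Θ(n^3 · (log n)^3).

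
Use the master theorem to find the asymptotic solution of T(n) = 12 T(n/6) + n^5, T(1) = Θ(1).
T(n) = Θ(n^5)

log_6 12 ≈ 1.387. f(n) = n^5 dominates n^(log_6 12) since 5 > 1.387, and the regularity condition a·f(n/b) = 12·(n/6)^5 = (12/7776)·n^5 ≤ c·f(n) holds with c = 12/7776 ≈ 0.00154 < 1. So this is Case 3: T(n) = Θ(f(n)) = Θ(n^5).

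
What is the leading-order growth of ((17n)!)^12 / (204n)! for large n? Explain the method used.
((17n)!)^12/(204n)! ~ ((2π·17n)^(11/2) / sqrt(12)) · 12^(−12·17n)  →  0

Write N = 17n. Stirling: N! ~ sqrt(2π N)(N/e)^N and (12N)! ~ sqrt(2π·12N)·(12N/e)^(12N).
  (N!)^12/(12N)! ~ (2π N)^(12/2) (N/e)^(12N) / [sqrt(2π·12N) (12N/e)^(12N)]
     = (2π N)^(12/2) / sqrt(2π·12N) · (N/(12N))^(12N)
     = (2π N)^((12−1)/2) / sqrt(12) · 12^(−12N).
Since 12^12 > 1, the factor 12^(−12N) decays exponentially, so the ratio → 0. Substituting N = 17n gives the stated form.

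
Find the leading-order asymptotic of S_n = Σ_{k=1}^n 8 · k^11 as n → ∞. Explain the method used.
S_n ~ 2 · n^12 / 3

By integral comparison (Euler-Maclaurin), Σ_{k=1}^n 8 · k^11 = 8 · ∫_0^n x^11 dx + O(n^11) = 8 · n^12/12 = 2 · n^12 / 3 + O(n^11). (Equivalently, Faulhaber's formula gives the same leading term.)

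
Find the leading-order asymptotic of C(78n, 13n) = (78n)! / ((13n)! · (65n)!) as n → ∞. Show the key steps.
C(78n, 13n) ~ (46656/3125)^(13n) · sqrt(3/(5π·13n))

Write N = 13n. Apply Stirling to each factorial:
  (6N)! ~ sqrt(2π·6N) · (6N/e)^(6N),
  N! ~ sqrt(2π N) · (N/e)^N,
  (5N)! ~ sqrt(2π·5N) · (5N/e)^(5N).
The exponential factors combine to (6N)^(6N) / (N^N · (5N)^(5N)) = 6^(6N)/5^(5N) = (6^6/5^5)^N = (46656/3125)^N.
The square-root prefactors combine to sqrt(2π·6N) / (sqrt(2π N)·sqrt(2π·5N)) = sqrt(6 / (2π·5·N)) = sqrt(3/(5π·13n)).
Substituting N = 13n: C(78n, 13n) ~ (46656/3125)^(13n) · sqrt(3/(5π·13n)).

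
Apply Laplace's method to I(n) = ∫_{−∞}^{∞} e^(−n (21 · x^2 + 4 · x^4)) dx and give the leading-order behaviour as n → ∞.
I(n) ~ sqrt(π/(21n))

φ(x) = 21 · x^2 + 4 · x^4 has its unique global minimum at x* = 0 (since φ'(x) = 42x + 16x^3 = 0 only at x = 0 for real x with both coefficients positive, and φ → ∞ as |x| → ∞). At x* = 0, φ(0) = 0 and φ''(0) = 42. Laplace's method then gives
  I(n) ~ sqrt(2π / (n · φ''(0))) · e^(−n φ(0)) = sqrt(2π / (42n)) = sqrt(π/(21n)).
The 4 · x^4 term contributes only at subleading order (an O(1/n) relative correction).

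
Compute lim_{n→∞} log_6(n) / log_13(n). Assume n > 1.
lim = ln(13) / ln(6) = log_6(13)

Change of base: log_6(n) = ln n / ln 6 and log_13(n) = ln n / ln 13. The ratio is (ln n / ln 6) · (ln 13 / ln n) = ln 13 / ln 6, a constant independent of n. So the limit is ln 13 / ln 6 = log_6(13).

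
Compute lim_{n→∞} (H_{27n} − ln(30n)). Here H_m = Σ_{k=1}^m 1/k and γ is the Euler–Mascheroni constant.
lim = ln(9/10) + γ

By Euler-Maclaurin, H_m = ln m + γ + O(1/m). So
  H_{27n} − ln(30n) = ln(27n) + γ − ln(30n) + O(1/n)
                       = ln(27/30) + γ + O(1/n).
Hence the limit is ln(27/30) + γ (= ln(9/10)).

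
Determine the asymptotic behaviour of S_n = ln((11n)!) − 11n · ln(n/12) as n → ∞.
S_n ~ 11n · (ln 132 − 1) + O(ln n)

Stirling: ln((11n)!) = 11n ln(11n) − 11n + O(ln n).
  S_n = 11n ln(11n) − 11n − 11n ln(n/12) + O(ln n)
      = 11n ln(11n) − 11n ln n + 11n ln 12 − 11n + O(ln n)
      = 11n ln 11 + 11n ln 12 − 11n + O(ln n)
      = 11n (ln 132 − 1) + O(ln n).
Numerically ln(132) − 1 ≈ 3.8828.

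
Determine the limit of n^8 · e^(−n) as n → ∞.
lim = 0

Exponentials with base > 1 dominate every fixed polynomial: for any fixed c, n^c / e^n → 0 as n → ∞ (e.g. by the ratio test, or since e^n grows faster than any power of n). Hence n^8 · e^(−n) = n^8 / e^n → 0.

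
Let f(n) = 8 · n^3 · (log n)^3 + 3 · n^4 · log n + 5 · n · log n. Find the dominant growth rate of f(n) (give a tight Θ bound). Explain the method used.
f(n) ∈ Θ(n^4 · log n)

Compare the terms by growth order. For large n, n^a · (log n)^b dominates n^a' · (log n)^b' iff a > a', or (a = a' and b > b'). Ranking the 3 terms shows the dominant one is 3 · n^4 · log n. Hence f(n) ∈ Θ(n^4 · log n).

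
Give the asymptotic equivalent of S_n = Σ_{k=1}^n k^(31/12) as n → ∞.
S_n ~ (12/43) · n^(43/12)

Integral comparison: Σ_{k=1}^n k^(31/12) = ∫_0^n x^(31/12) dx + O(n^(31/12)). The integral is n^(1 + 31/12) / (1 + 31/12) = n^((31+12)/12) / ((31+12)/12) = (12/43) · n^(43/12).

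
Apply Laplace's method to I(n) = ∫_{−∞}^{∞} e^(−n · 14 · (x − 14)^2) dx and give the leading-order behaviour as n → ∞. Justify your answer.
I(n) = sqrt(π/(14n))

Here φ(x) = 14 · (x − 14)^2 has its unique minimum at x* = 14 with φ(x*) = 0 and φ''(x*) = 28. Laplace's method gives
  I(n) ~ e^(−n φ(x*)) · sqrt(2π / (n · φ''(x*))) = sqrt(2π / (28n)) = sqrt(π/(14n)).
This is exact: substituting u = (x − 14)·sqrt(14n) gives I(n) = (1/sqrt(14n)) ∫_{−∞}^{∞} e^(−u^2) du = sqrt(π/(14n)).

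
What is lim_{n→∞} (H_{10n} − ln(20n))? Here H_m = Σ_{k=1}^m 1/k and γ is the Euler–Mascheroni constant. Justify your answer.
lim = −ln 2 + γ

By Euler-Maclaurin, H_m = ln m + γ + O(1/m). So
  H_{10n} − ln(20n) = ln(10n) + γ − ln(20n) + O(1/n)
                       = ln(10/20) + γ + O(1/n).
Hence the limit is ln(10/20) + γ (= −ln 2).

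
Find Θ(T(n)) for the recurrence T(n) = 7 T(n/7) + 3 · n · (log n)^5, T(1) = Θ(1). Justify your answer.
T(n) = Θ(n · (log n)^6)

Here log_7 7 = 1 and f(n) = 3 · n · (log n)^5 = Θ(n^(log_7 7) · (log n)^5). This is the extended Case 2 of the master theorem (f matches the critical exponent up to log factors), giving T(n) = Θ(n^(log_7 7) · (log n)^(5+1)) = Θ(n · (log n)^6).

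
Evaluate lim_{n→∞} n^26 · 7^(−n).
lim = 0

Exponentials with base > 1 dominate every fixed polynomial: for any fixed c, n^c / 7^n → 0 as n → ∞ (e.g. by the ratio test, or by writing 7^n = e^(n ln 7) and noting e^(n ln 7) / n^c → ∞). Hence n^26 · 7^(−n) = n^26 / 7^n → 0.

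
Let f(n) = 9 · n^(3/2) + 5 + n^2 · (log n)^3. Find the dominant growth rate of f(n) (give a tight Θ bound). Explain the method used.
f(n) ∈ Θ(n^2 · (log n)^3)

Compare the terms by growth order. For large n, n^a · (log n)^b dominates n^a' · (log n)^b' iff a > a', or (a = a' and b > b'). Ranking the 3 terms shows the dominant one is n^2 · (log n)^3. Hence f(n) ∈ Θ(n^2 · (log n)^3).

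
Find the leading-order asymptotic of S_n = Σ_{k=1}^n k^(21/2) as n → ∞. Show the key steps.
S_n ~ (2/23) · n^(23/2)

Integral comparison: Σ_{k=1}^n k^(21/2) = ∫_0^n x^(21/2) dx + O(n^(21/2)). The integral is n^(1 + 21/2) / (1 + 21/2) = n^((21+2)/2) / ((21+2)/2) = (2/23) · n^(23/2).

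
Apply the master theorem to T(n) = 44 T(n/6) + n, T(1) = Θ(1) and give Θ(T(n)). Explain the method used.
T(n) = Θ(n^(log_6 44))

Master theorem: compare f(n) = n to n^(log_6 44) where log_6 44 ≈ 2.112. Since 1 < log_6 44, we have f(n) = O(n^(log_6 44 − ε)) for some ε > 0 — Case 1. Hence T(n) = Θ(n^(log_6 44)).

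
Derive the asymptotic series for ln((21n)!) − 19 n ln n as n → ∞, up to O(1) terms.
ln((21n)!) − 19 n ln n = 2 n ln n + 21(ln 21 − 1) n + (1/2) ln(2π·21n) + O(1/n)

Stirling: ln((21n)!) = 21n ln(21n) − 21n + (1/2) ln(2π·21n) + O(1/n).
Expand 21n ln(21n) = 21n (ln n + ln 21) = 21n ln n + 21n ln 21.
Subtract 19n ln n: leading term is (21 − 19) n ln n = 2 n ln n. The next term is 21n ln 21 − 21n = 21(ln 21 − 1) n. Then the (1/2) ln(2π·21n) correction.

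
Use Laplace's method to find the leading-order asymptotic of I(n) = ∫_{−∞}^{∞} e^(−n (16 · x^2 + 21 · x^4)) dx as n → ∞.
I(n) ~ sqrt(π/(16n))

φ(x) = 16 · x^2 + 21 · x^4 has its unique global minimum at x* = 0 (since φ'(x) = 32x + 84x^3 = 0 only at x = 0 for real x with both coefficients positive, and φ → ∞ as |x| → ∞). At x* = 0, φ(0) = 0 and φ''(0) = 32. Laplace's method then gives
  I(n) ~ sqrt(2π / (n · φ''(0))) · e^(−n φ(0)) = sqrt(2π / (32n)) = sqrt(π/(16n)).
The 21 · x^4 term contributes only at subleading order (an O(1/n) relative correction).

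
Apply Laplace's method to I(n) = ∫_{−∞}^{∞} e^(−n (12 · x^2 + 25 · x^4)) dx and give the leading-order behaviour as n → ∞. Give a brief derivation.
I(n) ~ sqrt(π/(12n))

φ(x) = 12 · x^2 + 25 · x^4 has its unique global minimum at x* = 0 (since φ'(x) = 24x + 100x^3 = 0 only at x = 0 for real x with both coefficients positive, and φ → ∞ as |x| → ∞). At x* = 0, φ(0) = 0 and φ''(0) = 24. Laplace's method then gives
  I(n) ~ sqrt(2π / (n · φ''(0))) · e^(−n φ(0)) = sqrt(2π / (24n)) = sqrt(π/(12n)).
The 25 · x^4 term contributes only at subleading order (an O(1/n) relative correction).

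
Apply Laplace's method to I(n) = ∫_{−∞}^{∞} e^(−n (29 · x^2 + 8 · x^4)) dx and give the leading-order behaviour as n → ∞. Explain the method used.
I(n) ~ sqrt(π/(29n))

φ(x) = 29 · x^2 + 8 · x^4 has its unique global minimum at x* = 0 (since φ'(x) = 58x + 32x^3 = 0 only at x = 0 for real x with both coefficients positive, and φ → ∞ as |x| → ∞). At x* = 0, φ(0) = 0 and φ''(0) = 58. Laplace's method then gives
  I(n) ~ sqrt(2π / (n · φ''(0))) · e^(−n φ(0)) = sqrt(2π / (58n)) = sqrt(π/(29n)).
The 8 · x^4 term contributes only at subleading order (an O(1/n) relative correction).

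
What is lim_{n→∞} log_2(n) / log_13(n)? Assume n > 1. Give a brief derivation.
lim = ln(13) / ln(2) = log_2(13)

Change of base: log_2(n) = ln n / ln 2 and log_13(n) = ln n / ln 13. The ratio is (ln n / ln 2) · (ln 13 / ln n) = ln 13 / ln 2, a constant independent of n. So the limit is ln 13 / ln 2 = log_2(13).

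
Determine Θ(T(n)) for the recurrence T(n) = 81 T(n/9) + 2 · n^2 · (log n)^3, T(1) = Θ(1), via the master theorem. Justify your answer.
T(n) = Θ(n^2 · (log n)^4)

Here log_9 81 = 2 and f(n) = 2 · n^2 · (log n)^3 = Θ(n^(log_9 81) · (log n)^3). This is the extended Case 2 of the master theorem (f matches the critical exponent up to log factors), giving T(n) = Θ(n^(log_9 81) · (log n)^(3+1)) = Θ(n^2 · (log n)^4).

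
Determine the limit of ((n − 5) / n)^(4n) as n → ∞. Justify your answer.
lim = e^(−20)

Rewrite as (1 − 5/n)^(4n). By the standard limit (1 + x/n)^n → e^x, we have (1 − 5/n)^n → e^(−5), and raising to the 4th power gives e^(−20).
More precisely, ln[(1 − 5/n)^(4n)] = 4n · ln(1 − 5/n) = 4n · (-5/n + O(1/n^2)) = -20 + O(1/n) → -20.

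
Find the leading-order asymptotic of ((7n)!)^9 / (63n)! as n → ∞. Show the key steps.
((7n)!)^9/(63n)! ~ ((2π·7n)^(8/2) / 3) · 9^(−9·7n)  →  0

Write N = 7n. Stirling: N! ~ sqrt(2π N)(N/e)^N and (9N)! ~ sqrt(2π·9N)·(9N/e)^(9N).
  (N!)^9/(9N)! ~ (2π N)^(9/2) (N/e)^(9N) / [sqrt(2π·9N) (9N/e)^(9N)]
     = (2π N)^(9/2) / sqrt(2π·9N) · (N/(9N))^(9N)
     = (2π N)^((9−1)/2) / 3 · 9^(−9N).
Since 9^9 > 1, the factor 9^(−9N) decays exponentially, so the ratio → 0. Substituting N = 7n gives the stated form.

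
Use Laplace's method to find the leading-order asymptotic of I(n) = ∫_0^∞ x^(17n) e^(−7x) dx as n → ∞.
I(n) ~ (sqrt(2π·17n) / 7) · (17n/(7e))^(17n)

Write the integrand as exp(17n ln x − 7x) and set f(x) = 17n ln x − 7x. Then f'(x) = 17n/x − 7 = 0 at x* = 17n/7, and f''(x*) = −17n/x*^2 = −7^2/(17n). Laplace's method (interior maximum) gives
  I(n) ~ e^(f(x*)) · sqrt(2π / |f''(x*)|)
        = exp(17n ln(17n/7) − 17n) · sqrt(2π · 17n / 7^2)
        = (17n/7)^(17n) e^(−17n) · sqrt(2π·17n) / 7
        = (sqrt(2π·17n) / 7) · (17n/(7e))^(17n).
This matches Γ(17n+1)/7^(17n+1) with Stirling applied to Γ.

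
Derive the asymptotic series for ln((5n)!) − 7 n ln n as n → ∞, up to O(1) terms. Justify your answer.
ln((5n)!) − 7 n ln n = −2 n ln n + 5(ln 5 − 1) n + (1/2) ln(2π·5n) + O(1/n)

Stirling: ln((5n)!) = 5n ln(5n) − 5n + (1/2) ln(2π·5n) + O(1/n).
Expand 5n ln(5n) = 5n (ln n + ln 5) = 5n ln n + 5n ln 5.
Subtract 7n ln n: leading term is (5 − 7) n ln n = −2 n ln n. The next term is 5n ln 5 − 5n = 5(ln 5 − 1) n. Then the (1/2) ln(2π·5n) correction.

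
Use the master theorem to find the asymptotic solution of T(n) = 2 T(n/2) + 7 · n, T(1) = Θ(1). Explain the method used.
T(n) = Θ(n log n)

log_2 2 = 1, and f(n) = 7 · n = Θ(n^(log_2 2)). This is Case 2 of the master theorem: T(n) = Θ(f(n) · log n) = Θ(n log n).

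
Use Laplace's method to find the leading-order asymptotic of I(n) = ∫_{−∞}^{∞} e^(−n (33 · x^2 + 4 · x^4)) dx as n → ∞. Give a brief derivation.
I(n) ~ sqrt(π/(33n))

φ(x) = 33 · x^2 + 4 · x^4 has its unique global minimum at x* = 0 (since φ'(x) = 66x + 16x^3 = 0 only at x = 0 for real x with both coefficients positive, and φ → ∞ as |x| → ∞). At x* = 0, φ(0) = 0 and φ''(0) = 66. Laplace's method then gives
  I(n) ~ sqrt(2π / (n · φ''(0))) · e^(−n φ(0)) = sqrt(2π / (66n)) = sqrt(π/(33n)).
The 4 · x^4 term contributes only at subleading order (an O(1/n) relative correction).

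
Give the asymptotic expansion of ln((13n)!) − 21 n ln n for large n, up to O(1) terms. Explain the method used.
ln((13n)!) − 21 n ln n = −8 n ln n + 13(ln 13 − 1) n + (1/2) ln(2π·13n) + O(1/n)

Stirling: ln((13n)!) = 13n ln(13n) − 13n + (1/2) ln(2π·13n) + O(1/n).
Expand 13n ln(13n) = 13n (ln n + ln 13) = 13n ln n + 13n ln 13.
Subtract 21n ln n: leading term is (13 − 21) n ln n = −8 n ln n. The next term is 13n ln 13 − 13n = 13(ln 13 − 1) n. Then the (1/2) ln(2π·13n) correction.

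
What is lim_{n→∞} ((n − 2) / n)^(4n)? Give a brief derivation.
lim = e^(−8)

Rewrite as (1 − 2/n)^(4n). By the standard limit (1 + x/n)^n → e^x, we have (1 − 2/n)^n → e^(−2), and raising to the 4th power gives e^(−8).
More precisely, ln[(1 − 2/n)^(4n)] = 4n · ln(1 − 2/n) = 4n · (-2/n + O(1/n^2)) = -8 + O(1/n) → -8.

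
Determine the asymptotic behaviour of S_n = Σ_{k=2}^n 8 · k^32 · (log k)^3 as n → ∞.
S_n ~ 8 · n^33 · (log n)^3 / 33

By integral comparison, S_n = ∫_1^n 8 · x^32 · (log x)^3 dx + O(n^32 · (log n)^3). For the integral, the leading term of ∫_1^n x^32 (log x)^3 dx is n^33/33 · (log n)^3 (by repeated integration by parts; each step lowers the log-exponent and produces a relatively O(1/log n) correction). Hence S_n ~ 8 · n^33 · (log n)^3 / 33.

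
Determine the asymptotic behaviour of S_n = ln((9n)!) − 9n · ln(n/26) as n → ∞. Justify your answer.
S_n ~ 9n · (ln 234 − 1) + O(ln n)

Stirling: ln((9n)!) = 9n ln(9n) − 9n + O(ln n).
  S_n = 9n ln(9n) − 9n − 9n ln(n/26) + O(ln n)
      = 9n ln(9n) − 9n ln n + 9n ln 26 − 9n + O(ln n)
      = 9n ln 9 + 9n ln 26 − 9n + O(ln n)
      = 9n (ln 234 − 1) + O(ln n).
Numerically ln(234) − 1 ≈ 4.4553.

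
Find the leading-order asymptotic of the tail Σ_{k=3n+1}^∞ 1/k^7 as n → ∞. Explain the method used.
Σ_{k>3n} 1/k^7 ~ 1/(6 · (3n)^6)

Compare to the integral: ∫_{3n}^∞ x^(−7) dx = [−x^(−6)/6]_{3n}^∞ = 1/((7−1)·(3n)^6). Euler-Maclaurin then gives
  Σ_{k>3n} 1/k^7 = ∫_{3n}^∞ dx/x^7 − 1/(2·(3n)^7) + O(1/(3n)^8).
(Equivalently this is ζ(7) − Σ_{k≤3n} 1/k^7.)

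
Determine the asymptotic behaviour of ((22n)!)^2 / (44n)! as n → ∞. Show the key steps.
((22n)!)^2/(44n)! ~ ((2π·22n)^(1/2) / sqrt(2)) · 2^(−2·22n)  →  0

Write N = 22n. Stirling: N! ~ sqrt(2π N)(N/e)^N and (2N)! ~ sqrt(2π·2N)·(2N/e)^(2N).
  (N!)^2/(2N)! ~ (2π N)^(2/2) (N/e)^(2N) / [sqrt(2π·2N) (2N/e)^(2N)]
     = (2π N)^(2/2) / sqrt(2π·2N) · (N/(2N))^(2N)
     = (2π N)^((2−1)/2) / sqrt(2) · 2^(−2N).
Since 2^2 > 1, the factor 2^(−2N) decays exponentially, so the ratio → 0. Substituting N = 22n gives the stated form.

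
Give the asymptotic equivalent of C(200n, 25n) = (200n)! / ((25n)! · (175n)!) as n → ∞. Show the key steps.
C(200n, 25n) ~ (16777216/823543)^(25n) · sqrt(4/(7π·25n))

Write N = 25n. Apply Stirling to each factorial:
  (8N)! ~ sqrt(2π·8N) · (8N/e)^(8N),
  N! ~ sqrt(2π N) · (N/e)^N,
  (7N)! ~ sqrt(2π·7N) · (7N/e)^(7N).
The exponential factors combine to (8N)^(8N) / (N^N · (7N)^(7N)) = 8^(8N)/7^(7N) = (8^8/7^7)^N = (16777216/823543)^N.
The square-root prefactors combine to sqrt(2π·8N) / (sqrt(2π N)·sqrt(2π·7N)) = sqrt(8 / (2π·7·N)) = sqrt(4/(7π·25n)).
Substituting N = 25n: C(200n, 25n) ~ (16777216/823543)^(25n) · sqrt(4/(7π·25n)).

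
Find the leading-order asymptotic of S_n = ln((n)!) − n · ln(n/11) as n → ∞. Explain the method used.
S_n ~ n · (ln 11 − 1) + O(ln n)

Stirling: ln((n)!) = n ln(n) − n + O(ln n).
  S_n = n ln(n) − n − n ln(n/11) + O(ln n)
      = n ln(n) − n ln n + n ln 11 − n + O(ln n)
      = n ln 11 − n + O(ln n)
      = n (ln 11 − 1) + O(ln n).
Numerically ln(11) − 1 ≈ 1.3979.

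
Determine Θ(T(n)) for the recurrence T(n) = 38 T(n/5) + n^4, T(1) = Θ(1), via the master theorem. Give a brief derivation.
T(n) = Θ(n^4)

log_5 38 ≈ 2.260. f(n) = n^4 dominates n^(log_5 38) since 4 > 2.260, and the regularity condition a·f(n/b) = 38·(n/5)^4 = (38/625)·n^4 ≤ c·f(n) holds with c = 38/625 ≈ 0.0608 < 1. So this is Case 3: T(n) = Θ(f(n)) = Θ(n^4).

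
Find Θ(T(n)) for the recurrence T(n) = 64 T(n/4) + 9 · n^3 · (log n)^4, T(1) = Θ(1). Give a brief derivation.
T(n) = Θ(n^3 · (log n)^5)

Here log_4 64 = 3 and f(n) = 9 · n^3 · (log n)^4 = Θ(n^(log_4 64) · (log n)^4). This is the extended Case 2 of the master theorem (f matches the critical exponent up to log factors), giving T(n) = Θ(n^(log_4 64) · (log n)^(4+1)) = Θ(n^3 · (log n)^5).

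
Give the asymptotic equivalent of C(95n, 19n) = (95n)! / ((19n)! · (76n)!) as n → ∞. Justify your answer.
C(95n, 19n) ~ (3125/256)^(19n) · sqrt(5/(8π·19n))

Write N = 19n. Apply Stirling to each factorial:
  (5N)! ~ sqrt(2π·5N) · (5N/e)^(5N),
  N! ~ sqrt(2π N) · (N/e)^N,
  (4N)! ~ sqrt(2π·4N) · (4N/e)^(4N).
The exponential factors combine to (5N)^(5N) / (N^N · (4N)^(4N)) = 5^(5N)/4^(4N) = (5^5/4^4)^N = (3125/256)^N.
The square-root prefactors combine to sqrt(2π·5N) / (sqrt(2π N)·sqrt(2π·4N)) = sqrt(5 / (2π·4·N)) = sqrt(5/(8π·19n)).
Substituting N = 19n: C(95n, 19n) ~ (3125/256)^(19n) · sqrt(5/(8π·19n)).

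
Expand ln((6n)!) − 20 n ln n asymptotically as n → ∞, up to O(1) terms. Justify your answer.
ln((6n)!) − 20 n ln n = −14 n ln n + 6(ln 6 − 1) n + (1/2) ln(2π·6n) + O(1/n)

Stirling: ln((6n)!) = 6n ln(6n) − 6n + (1/2) ln(2π·6n) + O(1/n).
Expand 6n ln(6n) = 6n (ln n + ln 6) = 6n ln n + 6n ln 6.
Subtract 20n ln n: leading term is (6 − 20) n ln n = −14 n ln n. The next term is 6n ln 6 − 6n = 6(ln 6 − 1) n. Then the (1/2) ln(2π·6n) correction.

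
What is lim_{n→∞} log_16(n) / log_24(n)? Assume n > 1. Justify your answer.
lim = ln(24) / ln(16) = log_16(24)

Change of base: log_16(n) = ln n / ln 16 and log_24(n) = ln n / ln 24. The ratio is (ln n / ln 16) · (ln 24 / ln n) = ln 24 / ln 16, a constant independent of n. So the limit is ln 24 / ln 16 = log_16(24).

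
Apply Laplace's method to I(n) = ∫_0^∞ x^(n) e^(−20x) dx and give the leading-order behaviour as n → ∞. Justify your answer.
I(n) ~ (sqrt(2π·n) / 20) · (n/(20e))^(n)

Write the integrand as exp(n ln x − 20x) and set f(x) = n ln x − 20x. Then f'(x) = n/x − 20 = 0 at x* = n/20, and f''(x*) = −n/x*^2 = −20^2/(n). Laplace's method (interior maximum) gives
  I(n) ~ e^(f(x*)) · sqrt(2π / |f''(x*)|)
        = exp(n ln(n/20) − n) · sqrt(2π · n / 20^2)
        = (n/20)^(n) e^(−n) · sqrt(2π·n) / 20
        = (sqrt(2π·n) / 20) · (n/(20e))^(n).
This matches Γ(n+1)/20^(n+1) with Stirling applied to Γ.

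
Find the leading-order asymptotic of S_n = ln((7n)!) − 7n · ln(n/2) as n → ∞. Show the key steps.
S_n ~ 7n · (ln 14 − 1) + O(ln n)

Stirling: ln((7n)!) = 7n ln(7n) − 7n + O(ln n).
  S_n = 7n ln(7n) − 7n − 7n ln(n/2) + O(ln n)
      = 7n ln(7n) − 7n ln n + 7n ln 2 − 7n + O(ln n)
      = 7n ln 7 + 7n ln 2 − 7n + O(ln n)
      = 7n (ln 14 − 1) + O(ln n).
Numerically ln(14) − 1 ≈ 1.6391.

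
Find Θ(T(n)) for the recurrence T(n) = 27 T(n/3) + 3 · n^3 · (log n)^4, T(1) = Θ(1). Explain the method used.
T(n) = Θ(n^3 · (log n)^5)

Here log_3 27 = 3 and f(n) = 3 · n^3 · (log n)^4 = Θ(n^(log_3 27) · (log n)^4). This is the extended Case 2 of the master theorem (f matches the critical exponent up to log factors), giving T(n) = Θ(n^(log_3 27) · (log n)^(4+1)) = Θ(n^3 · (log n)^5).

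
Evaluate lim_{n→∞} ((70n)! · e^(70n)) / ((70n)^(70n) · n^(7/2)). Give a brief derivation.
lim = 0

Stirling: (70n)! ~ sqrt(2π·70n) · (70n/e)^(70n). Hence
  (70n)! · e^(70n) / (70n)^(70n) ~ sqrt(2π·70n).
Dividing by n^(7/2): sqrt(2π·70n) / n^(7/2) = sqrt(2π·70) · n^((1−7)/2), so the expression behaves like sqrt(2π·70) · n^((1−7)/2) → 0.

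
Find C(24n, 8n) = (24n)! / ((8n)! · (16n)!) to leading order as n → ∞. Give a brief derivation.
C(24n, 8n) ~ (27/4)^(8n) · sqrt(3/(4π·8n))

Write N = 8n. Apply Stirling to each factorial:
  (3N)! ~ sqrt(2π·3N) · (3N/e)^(3N),
  N! ~ sqrt(2π N) · (N/e)^N,
  (2N)! ~ sqrt(2π·2N) · (2N/e)^(2N).
The exponential factors combine to (3N)^(3N) / (N^N · (2N)^(2N)) = 3^(3N)/2^(2N) = (3^3/2^2)^N = (27/4)^N.
The square-root prefactors combine to sqrt(2π·3N) / (sqrt(2π N)·sqrt(2π·2N)) = sqrt(3 / (2π·2·N)) = sqrt(3/(4π·8n)).
Substituting N = 8n: C(24n, 8n) ~ (27/4)^(8n) · sqrt(3/(4π·8n)).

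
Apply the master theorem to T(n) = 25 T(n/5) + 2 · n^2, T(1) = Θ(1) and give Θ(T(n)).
T(n) = Θ(n^2 log n)

log_5 25 = 2, and f(n) = 2 · n^2 = Θ(n^(log_5 25)). This is Case 2 of the master theorem: T(n) = Θ(f(n) · log n) = Θ(n^2 log n).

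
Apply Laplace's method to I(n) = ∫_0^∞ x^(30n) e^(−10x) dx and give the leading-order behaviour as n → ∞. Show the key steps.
I(n) ~ (sqrt(2π·30n) / 10) · (30n/(10e))^(30n)

Write the integrand as exp(30n ln x − 10x) and set f(x) = 30n ln x − 10x. Then f'(x) = 30n/x − 10 = 0 at x* = 30n/10, and f''(x*) = −30n/x*^2 = −10^2/(30n). Laplace's method (interior maximum) gives
  I(n) ~ e^(f(x*)) · sqrt(2π / |f''(x*)|)
        = exp(30n ln(30n/10) − 30n) · sqrt(2π · 30n / 10^2)
        = (30n/10)^(30n) e^(−30n) · sqrt(2π·30n) / 10
        = (sqrt(2π·30n) / 10) · (30n/(10e))^(30n).
This matches Γ(30n+1)/10^(30n+1) with Stirling applied to Γ.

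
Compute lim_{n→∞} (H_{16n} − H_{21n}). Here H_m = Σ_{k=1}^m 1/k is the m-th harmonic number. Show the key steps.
lim = ln(16/21)

Euler-Maclaurin gives H_m = ln m + γ + 1/(2m) + O(1/m^2). The γ and O(1/m) terms cancel in the difference:
  H_{16n} − H_{21n} = ln(16n) − ln(21n) + O(1/n) = ln(16/21) + O(1/n).
Hence the limit is ln(16/21).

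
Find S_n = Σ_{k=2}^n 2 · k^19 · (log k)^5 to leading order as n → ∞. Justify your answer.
S_n ~ n^20 · (log n)^5 / 10

By integral comparison, S_n = ∫_1^n 2 · x^19 · (log x)^5 dx + O(n^19 · (log n)^5). For the integral, the leading term of ∫_1^n x^19 (log x)^5 dx is n^20/20 · (log n)^5 (by repeated integration by parts; each step lowers the log-exponent and produces a relatively O(1/log n) correction). Hence S_n ~ n^20 · (log n)^5 / 10.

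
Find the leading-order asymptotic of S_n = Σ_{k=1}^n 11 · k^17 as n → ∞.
S_n ~ 11 · n^18 / 18

By integral comparison (Euler-Maclaurin), Σ_{k=1}^n 11 · k^17 = 11 · ∫_0^n x^17 dx + O(n^17) = 11 · n^18/18 + O(n^17). (Equivalently, Faulhaber's formula gives the same leading term.)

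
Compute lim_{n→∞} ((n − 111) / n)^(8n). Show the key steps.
lim = e^(−888)

Rewrite as (1 − 111/n)^(8n). By the standard limit (1 + x/n)^n → e^x, we have (1 − 111/n)^n → e^(−111), and raising to the 8th power gives e^(−888).
More precisely, ln[(1 − 111/n)^(8n)] = 8n · ln(1 − 111/n) = 8n · (-111/n + O(1/n^2)) = -888 + O(1/n) → -888.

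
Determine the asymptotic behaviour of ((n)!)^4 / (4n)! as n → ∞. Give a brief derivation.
((n)!)^4/(4n)! ~ ((2π·n)^(3/2) / 2) · 4^(−4·n)  →  0

Write N = n. Stirling: N! ~ sqrt(2π N)(N/e)^N and (4N)! ~ sqrt(2π·4N)·(4N/e)^(4N).
  (N!)^4/(4N)! ~ (2π N)^(4/2) (N/e)^(4N) / [sqrt(2π·4N) (4N/e)^(4N)]
     = (2π N)^(4/2) / sqrt(2π·4N) · (N/(4N))^(4N)
     = (2π N)^((4−1)/2) / 2 · 4^(−4N).
Since 4^4 > 1, the factor 4^(−4N) decays exponentially, so the ratio → 0. Substituting N = n gives the stated form.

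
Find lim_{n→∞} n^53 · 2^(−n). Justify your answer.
lim = 0

Exponentials with base > 1 dominate every fixed polynomial: for any fixed c, n^c / 2^n → 0 as n → ∞ (e.g. by the ratio test, or by writing 2^n = e^(n ln 2) and noting e^(n ln 2) / n^c → ∞). Hence n^53 · 2^(−n) = n^53 / 2^n → 0.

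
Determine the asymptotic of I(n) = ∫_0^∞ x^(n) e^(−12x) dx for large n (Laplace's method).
I(n) ~ (sqrt(2π·n) / 12) · (n/(12e))^(n)

Write the integrand as exp(n ln x − 12x) and set f(x) = n ln x − 12x. Then f'(x) = n/x − 12 = 0 at x* = n/12, and f''(x*) = −n/x*^2 = −12^2/(n). Laplace's method (interior maximum) gives
  I(n) ~ e^(f(x*)) · sqrt(2π / |f''(x*)|)
        = exp(n ln(n/12) − n) · sqrt(2π · n / 12^2)
        = (n/12)^(n) e^(−n) · sqrt(2π·n) / 12
        = (sqrt(2π·n) / 12) · (n/(12e))^(n).
This matches Γ(n+1)/12^(n+1) with Stirling applied to Γ.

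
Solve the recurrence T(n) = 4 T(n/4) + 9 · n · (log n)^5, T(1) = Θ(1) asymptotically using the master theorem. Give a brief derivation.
T(n) = Θ(n · (log n)^6)

Here log_4 4 = 1 and f(n) = 9 · n · (log n)^5 = Θ(n^(log_4 4) · (log n)^5). This is the extended Case 2 of the master theorem (f matches the critical exponent up to log factors), giving T(n) = Θ(n^(log_4 4) · (log n)^(5+1)) = Θ(n · (log n)^6).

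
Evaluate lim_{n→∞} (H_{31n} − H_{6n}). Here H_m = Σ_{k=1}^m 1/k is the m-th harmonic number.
lim = ln(31/6)

Euler-Maclaurin gives H_m = ln m + γ + 1/(2m) + O(1/m^2). The γ and O(1/m) terms cancel in the difference:
  H_{31n} − H_{6n} = ln(31n) − ln(6n) + O(1/n) = ln(31/6) + O(1/n).
Hence the limit is ln(31/6).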